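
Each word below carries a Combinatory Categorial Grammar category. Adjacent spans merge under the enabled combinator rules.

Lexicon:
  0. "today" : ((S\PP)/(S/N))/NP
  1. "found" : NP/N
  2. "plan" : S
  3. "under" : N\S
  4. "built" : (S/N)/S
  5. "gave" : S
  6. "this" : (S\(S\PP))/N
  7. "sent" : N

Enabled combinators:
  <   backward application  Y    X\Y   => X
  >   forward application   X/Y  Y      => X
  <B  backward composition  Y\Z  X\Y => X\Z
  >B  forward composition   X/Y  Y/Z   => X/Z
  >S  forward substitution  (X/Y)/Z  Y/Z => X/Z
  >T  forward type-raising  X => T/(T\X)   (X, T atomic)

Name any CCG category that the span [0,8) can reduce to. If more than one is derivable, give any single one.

S

[0,8] S   <
  [0,6] S\PP   >
    [0,4] (S\PP)/(S/N)   >
      [0,1] "today" : ((S\PP)/(S/N))/NP
      [1,4] NP   >
        [1,2] "found" : NP/N
        [2,4] N   <
          [2,3] "plan" : S
          [3,4] "under" : N\S
    [4,6] S/N   >
      [4,5] "built" : (S/N)/S
      [5,6] "gave" : S
  [6,8] S\(S\PP)   >
    [6,7] "this" : (S\(S\PP))/N
    [7,8] "sent" : N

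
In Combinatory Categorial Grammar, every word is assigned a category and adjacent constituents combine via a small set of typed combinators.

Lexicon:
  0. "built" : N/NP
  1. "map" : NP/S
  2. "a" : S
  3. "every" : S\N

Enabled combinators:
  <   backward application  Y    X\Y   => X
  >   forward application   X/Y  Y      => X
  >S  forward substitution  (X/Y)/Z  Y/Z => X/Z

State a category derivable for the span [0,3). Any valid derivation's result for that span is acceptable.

[0,4] S   <
  [0,3] N   >
    [0,1] "built" : N/NP
    [1,3] NP   >
      [1,2] "map" : NP/S
      [2,3] "a" : S
  [3,4] "every" : S\N

N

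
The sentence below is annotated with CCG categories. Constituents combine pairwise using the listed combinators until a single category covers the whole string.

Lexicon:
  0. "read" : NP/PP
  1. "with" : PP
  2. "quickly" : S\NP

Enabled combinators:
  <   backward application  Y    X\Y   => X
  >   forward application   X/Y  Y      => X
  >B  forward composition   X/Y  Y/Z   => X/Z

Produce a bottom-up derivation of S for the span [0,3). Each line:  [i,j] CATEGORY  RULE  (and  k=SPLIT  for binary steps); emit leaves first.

[0,1] NP/PP  lex  "read"
[1,2] PP  lex  "with"
[0,2] NP  >  k=1
[2,3] S\NP  lex  "quickly"
[0,3] S  <  k=2

[0,3] S   <
  [0,2] NP   >
    [0,1] "read" : NP/PP
    [1,2] "with" : PP
  [2,3] "quickly" : S\NP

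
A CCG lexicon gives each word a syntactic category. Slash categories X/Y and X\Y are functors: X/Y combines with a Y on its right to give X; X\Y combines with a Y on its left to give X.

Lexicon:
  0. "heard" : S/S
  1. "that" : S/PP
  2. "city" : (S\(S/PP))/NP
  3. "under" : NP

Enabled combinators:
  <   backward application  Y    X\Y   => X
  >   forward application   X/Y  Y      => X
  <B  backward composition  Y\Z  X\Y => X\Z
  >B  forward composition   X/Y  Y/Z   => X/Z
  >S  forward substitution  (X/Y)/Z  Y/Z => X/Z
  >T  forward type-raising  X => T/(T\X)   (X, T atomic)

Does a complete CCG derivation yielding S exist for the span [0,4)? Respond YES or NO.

YES

[0,4] S   <
  [0,2] S/PP   >B
    [0,1] "heard" : S/S
    [1,2] "that" : S/PP
  [2,4] S\(S/PP)   >
    [2,3] "city" : (S\(S/PP))/NP
    [3,4] "under" : NP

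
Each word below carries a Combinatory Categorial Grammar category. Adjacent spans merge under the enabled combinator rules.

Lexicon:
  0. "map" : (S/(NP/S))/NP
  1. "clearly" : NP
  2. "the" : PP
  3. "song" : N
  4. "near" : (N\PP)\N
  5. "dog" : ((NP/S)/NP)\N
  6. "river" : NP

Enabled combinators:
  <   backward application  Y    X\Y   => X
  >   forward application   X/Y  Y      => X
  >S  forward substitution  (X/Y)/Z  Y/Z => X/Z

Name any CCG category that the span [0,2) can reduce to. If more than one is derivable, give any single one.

[0,7] S   >
  [0,2] S/(NP/S)   >
    [0,1] "map" : (S/(NP/S))/NP
    [1,2] "clearly" : NP
  [2,7] NP/S   >
    [2,6] (NP/S)/NP   <
      [2,5] N   <
        [2,3] "the" : PP
        [3,5] N\PP   <
          [3,4] "song" : N
          [4,5] "near" : (N\PP)\N
      [5,6] "dog" : ((NP/S)/NP)\N
    [6,7] "river" : NP

S/(NP/S)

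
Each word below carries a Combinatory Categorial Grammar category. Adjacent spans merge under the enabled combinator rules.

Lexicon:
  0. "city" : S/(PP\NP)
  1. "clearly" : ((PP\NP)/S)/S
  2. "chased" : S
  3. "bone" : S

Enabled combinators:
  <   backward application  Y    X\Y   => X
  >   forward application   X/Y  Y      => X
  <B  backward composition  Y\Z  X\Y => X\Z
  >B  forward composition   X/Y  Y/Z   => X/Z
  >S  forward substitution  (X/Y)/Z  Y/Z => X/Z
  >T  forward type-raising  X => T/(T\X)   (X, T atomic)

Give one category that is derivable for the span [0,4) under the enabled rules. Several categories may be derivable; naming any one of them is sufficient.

S

[0,4] S   >
  [0,1] "city" : S/(PP\NP)
  [1,4] PP\NP   >
    [1,3] (PP\NP)/S   >
      [1,2] "clearly" : ((PP\NP)/S)/S
      [2,3] "chased" : S
    [3,4] "bone" : S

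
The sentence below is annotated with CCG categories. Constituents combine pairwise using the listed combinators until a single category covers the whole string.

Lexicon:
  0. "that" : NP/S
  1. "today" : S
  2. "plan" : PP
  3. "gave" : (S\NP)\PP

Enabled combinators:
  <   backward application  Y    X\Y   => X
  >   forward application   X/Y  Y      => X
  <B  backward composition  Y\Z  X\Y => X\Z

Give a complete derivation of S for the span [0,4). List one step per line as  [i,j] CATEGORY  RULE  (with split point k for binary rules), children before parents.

[0,4] S   <
  [0,2] NP   >
    [0,1] "that" : NP/S
    [1,2] "today" : S
  [2,4] S\NP   <
    [2,3] "plan" : PP
    [3,4] "gave" : (S\NP)\PP

[0,1] NP/S  lex  "that"
[1,2] S  lex  "today"
[0,2] NP  >  k=1
[2,3] PP  lex  "plan"
[3,4] (S\NP)\PP  lex  "gave"
[2,4] S\NP  <  k=3
[0,4] S  <  k=2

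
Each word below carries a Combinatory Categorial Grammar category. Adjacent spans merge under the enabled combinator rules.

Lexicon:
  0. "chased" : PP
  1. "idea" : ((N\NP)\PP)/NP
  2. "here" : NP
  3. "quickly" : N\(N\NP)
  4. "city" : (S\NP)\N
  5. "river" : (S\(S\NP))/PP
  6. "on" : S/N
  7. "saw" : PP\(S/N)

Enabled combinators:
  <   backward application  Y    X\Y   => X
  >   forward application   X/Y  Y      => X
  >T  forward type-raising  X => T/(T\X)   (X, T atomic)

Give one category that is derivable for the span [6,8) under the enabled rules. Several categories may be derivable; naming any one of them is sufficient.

[0,8] S   <
  [0,5] S\NP   <
    [0,4] N   <
      [0,3] N\NP   <
        [0,1] "chased" : PP
        [1,3] (N\NP)\PP   >
          [1,2] "idea" : ((N\NP)\PP)/NP
          [2,3] "here" : NP
      [3,4] "quickly" : N\(N\NP)
    [4,5] "city" : (S\NP)\N
  [5,8] S\(S\NP)   >
    [5,6] "river" : (S\(S\NP))/PP
    [6,8] PP   <
      [6,7] "on" : S/N
      [7,8] "saw" : PP\(S/N)

PP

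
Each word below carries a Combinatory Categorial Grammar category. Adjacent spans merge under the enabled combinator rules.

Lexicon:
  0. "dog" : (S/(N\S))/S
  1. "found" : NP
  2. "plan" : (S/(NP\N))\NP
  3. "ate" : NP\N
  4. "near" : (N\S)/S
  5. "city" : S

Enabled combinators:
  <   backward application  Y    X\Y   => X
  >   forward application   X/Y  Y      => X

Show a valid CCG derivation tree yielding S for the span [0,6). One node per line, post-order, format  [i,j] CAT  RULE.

[0,1] (S/(N\S))/S  lex  "dog"
[1,2] NP  lex  "found"
[2,3] (S/(NP\N))\NP  lex  "plan"
[1,3] S/(NP\N)  <  k=2
[3,4] NP\N  lex  "ate"
[1,4] S  >  k=3
[0,4] S/(N\S)  >  k=1
[4,5] (N\S)/S  lex  "near"
[5,6] S  lex  "city"
[4,6] N\S  >  k=5
[0,6] S  >  k=4

[0,6] S   >
  [0,4] S/(N\S)   >
    [0,1] "dog" : (S/(N\S))/S
    [1,4] S   >
      [1,3] S/(NP\N)   <
        [1,2] "found" : NP
        [2,3] "plan" : (S/(NP\N))\NP
      [3,4] "ate" : NP\N
  [4,6] N\S   >
    [4,5] "near" : (N\S)/S
    [5,6] "city" : S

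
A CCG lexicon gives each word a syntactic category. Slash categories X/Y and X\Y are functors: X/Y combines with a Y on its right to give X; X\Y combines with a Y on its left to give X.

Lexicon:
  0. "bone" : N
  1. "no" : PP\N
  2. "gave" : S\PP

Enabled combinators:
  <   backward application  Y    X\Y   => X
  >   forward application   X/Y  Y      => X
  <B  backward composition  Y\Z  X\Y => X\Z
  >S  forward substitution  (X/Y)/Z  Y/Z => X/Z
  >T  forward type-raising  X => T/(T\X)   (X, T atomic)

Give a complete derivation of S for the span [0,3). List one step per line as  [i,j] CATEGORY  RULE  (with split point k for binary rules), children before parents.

[0,3] S   <
  [0,1] "bone" : N
  [1,3] S\N   <B
    [1,2] "no" : PP\N
    [2,3] "gave" : S\PP

[0,1] N  lex  "bone"
[1,2] PP\N  lex  "no"
[2,3] S\PP  lex  "gave"
[1,3] S\N  <B  k=2
[0,3] S  <  k=1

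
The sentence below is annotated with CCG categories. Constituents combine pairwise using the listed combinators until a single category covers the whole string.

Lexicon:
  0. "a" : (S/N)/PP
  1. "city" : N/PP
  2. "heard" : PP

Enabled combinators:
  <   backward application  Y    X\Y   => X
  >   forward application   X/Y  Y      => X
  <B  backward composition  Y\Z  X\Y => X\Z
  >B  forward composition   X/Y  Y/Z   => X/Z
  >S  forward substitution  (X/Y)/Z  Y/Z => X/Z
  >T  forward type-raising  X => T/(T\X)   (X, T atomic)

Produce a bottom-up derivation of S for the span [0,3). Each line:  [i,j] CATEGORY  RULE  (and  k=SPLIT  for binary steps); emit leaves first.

[0,3] S   >
  [0,2] S/PP   >S
    [0,1] "a" : (S/N)/PP
    [1,2] "city" : N/PP
  [2,3] "heard" : PP

[0,1] (S/N)/PP  lex  "a"
[1,2] N/PP  lex  "city"
[0,2] S/PP  >S  k=1
[2,3] PP  lex  "heard"
[0,3] S  >  k=2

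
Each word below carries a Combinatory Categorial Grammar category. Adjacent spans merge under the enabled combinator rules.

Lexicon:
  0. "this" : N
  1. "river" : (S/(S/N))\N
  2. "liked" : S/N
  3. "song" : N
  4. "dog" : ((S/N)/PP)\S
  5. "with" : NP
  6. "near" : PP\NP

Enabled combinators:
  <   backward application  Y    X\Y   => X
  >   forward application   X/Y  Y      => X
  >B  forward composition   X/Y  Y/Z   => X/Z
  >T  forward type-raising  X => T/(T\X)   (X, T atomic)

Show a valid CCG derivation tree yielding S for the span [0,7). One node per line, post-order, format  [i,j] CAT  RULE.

[0,7] S   >
  [0,5] S/PP   >B
    [0,2] S/(S/N)   <
      [0,1] "this" : N
      [1,2] "river" : (S/(S/N))\N
    [2,5] (S/N)/PP   <
      [2,4] S   >
        [2,3] "liked" : S/N
        [3,4] "song" : N
      [4,5] "dog" : ((S/N)/PP)\S
  [5,7] PP   >
    [5,6] PP/(PP\NP)   >T
      [5,6] "with" : NP
    [6,7] "near" : PP\NP

[0,1] N  lex  "this"
[1,2] (S/(S/N))\N  lex  "river"
[0,2] S/(S/N)  <  k=1
[2,3] S/N  lex  "liked"
[3,4] N  lex  "song"
[2,4] S  >  k=3
[4,5] ((S/N)/PP)\S  lex  "dog"
[2,5] (S/N)/PP  <  k=4
[0,5] S/PP  >B  k=2
[5,6] NP  lex  "with"
[5,6] PP/(PP\NP)  >T
[6,7] PP\NP  lex  "near"
[5,7] PP  >  k=6
[0,7] S  >  k=5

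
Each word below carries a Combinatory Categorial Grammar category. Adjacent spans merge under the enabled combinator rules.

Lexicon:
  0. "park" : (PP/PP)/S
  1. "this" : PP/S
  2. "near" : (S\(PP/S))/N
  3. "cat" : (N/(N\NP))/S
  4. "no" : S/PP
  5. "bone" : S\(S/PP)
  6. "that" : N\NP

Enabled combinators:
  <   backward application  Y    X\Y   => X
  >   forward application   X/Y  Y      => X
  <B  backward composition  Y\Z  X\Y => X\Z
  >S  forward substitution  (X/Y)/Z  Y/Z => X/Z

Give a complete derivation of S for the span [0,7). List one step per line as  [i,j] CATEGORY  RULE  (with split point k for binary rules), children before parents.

[0,7] S   <
  [0,2] PP/S   >S
    [0,1] "park" : (PP/PP)/S
    [1,2] "this" : PP/S
  [2,7] S\(PP/S)   >
    [2,3] "near" : (S\(PP/S))/N
    [3,7] N   >
      [3,6] N/(N\NP)   >
        [3,4] "cat" : (N/(N\NP))/S
        [4,6] S   <
          [4,5] "no" : S/PP
          [5,6] "bone" : S\(S/PP)
      [6,7] "that" : N\NP

[0,1] (PP/PP)/S  lex  "park"
[1,2] PP/S  lex  "this"
[0,2] PP/S  >S  k=1
[2,3] (S\(PP/S))/N  lex  "near"
[3,4] (N/(N\NP))/S  lex  "cat"
[4,5] S/PP  lex  "no"
[5,6] S\(S/PP)  lex  "bone"
[4,6] S  <  k=5
[3,6] N/(N\NP)  >  k=4
[6,7] N\NP  lex  "that"
[3,7] N  >  k=6
[2,7] S\(PP/S)  >  k=3
[0,7] S  <  k=2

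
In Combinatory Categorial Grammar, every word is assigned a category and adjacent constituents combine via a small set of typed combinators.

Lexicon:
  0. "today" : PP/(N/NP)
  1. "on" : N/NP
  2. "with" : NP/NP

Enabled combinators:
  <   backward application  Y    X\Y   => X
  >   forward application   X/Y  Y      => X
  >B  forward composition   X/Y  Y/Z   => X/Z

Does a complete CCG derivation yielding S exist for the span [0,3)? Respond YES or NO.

NO

PP/(N/NP) N/NP NP/NP
CKY chart[0,3] = {PP}; S ∉ chart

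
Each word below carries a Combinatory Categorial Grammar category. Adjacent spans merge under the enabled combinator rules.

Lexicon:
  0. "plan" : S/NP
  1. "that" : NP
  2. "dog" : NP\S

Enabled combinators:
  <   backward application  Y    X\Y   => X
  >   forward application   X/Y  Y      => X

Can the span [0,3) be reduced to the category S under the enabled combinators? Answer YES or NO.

NO

S/NP NP NP\S
CKY chart[0,3] = {NP}; S ∉ chart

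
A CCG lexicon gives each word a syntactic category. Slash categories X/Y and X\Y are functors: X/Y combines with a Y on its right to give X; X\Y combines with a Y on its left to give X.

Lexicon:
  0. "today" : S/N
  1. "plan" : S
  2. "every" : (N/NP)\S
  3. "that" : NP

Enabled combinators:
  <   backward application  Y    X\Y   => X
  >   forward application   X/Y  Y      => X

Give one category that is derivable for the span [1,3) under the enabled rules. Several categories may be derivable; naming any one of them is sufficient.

N/NP

[0,4] S   >
  [0,1] "today" : S/N
  [1,4] N   >
    [1,3] N/NP   <
      [1,2] "plan" : S
      [2,3] "every" : (N/NP)\S
    [3,4] "that" : NP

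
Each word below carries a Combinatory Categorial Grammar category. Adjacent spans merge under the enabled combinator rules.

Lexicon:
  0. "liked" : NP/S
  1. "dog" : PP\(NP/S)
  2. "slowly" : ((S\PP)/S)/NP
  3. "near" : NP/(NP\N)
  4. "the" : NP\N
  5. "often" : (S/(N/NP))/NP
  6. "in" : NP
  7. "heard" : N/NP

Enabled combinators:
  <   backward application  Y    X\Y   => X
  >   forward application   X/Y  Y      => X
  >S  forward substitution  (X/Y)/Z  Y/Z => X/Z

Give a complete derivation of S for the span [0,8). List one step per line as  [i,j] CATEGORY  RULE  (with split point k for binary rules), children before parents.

[0,1] NP/S  lex  "liked"
[1,2] PP\(NP/S)  lex  "dog"
[0,2] PP  <  k=1
[2,3] ((S\PP)/S)/NP  lex  "slowly"
[3,4] NP/(NP\N)  lex  "near"
[4,5] NP\N  lex  "the"
[3,5] NP  >  k=4
[2,5] (S\PP)/S  >  k=3
[5,6] (S/(N/NP))/NP  lex  "often"
[6,7] NP  lex  "in"
[5,7] S/(N/NP)  >  k=6
[7,8] N/NP  lex  "heard"
[5,8] S  >  k=7
[2,8] S\PP  >  k=5
[0,8] S  <  k=2

[0,8] S   <
  [0,2] PP   <
    [0,1] "liked" : NP/S
    [1,2] "dog" : PP\(NP/S)
  [2,8] S\PP   >
    [2,5] (S\PP)/S   >
      [2,3] "slowly" : ((S\PP)/S)/NP
      [3,5] NP   >
        [3,4] "near" : NP/(NP\N)
        [4,5] "the" : NP\N
    [5,8] S   >
      [5,7] S/(N/NP)   >
        [5,6] "often" : (S/(N/NP))/NP
        [6,7] "in" : NP
      [7,8] "heard" : N/NP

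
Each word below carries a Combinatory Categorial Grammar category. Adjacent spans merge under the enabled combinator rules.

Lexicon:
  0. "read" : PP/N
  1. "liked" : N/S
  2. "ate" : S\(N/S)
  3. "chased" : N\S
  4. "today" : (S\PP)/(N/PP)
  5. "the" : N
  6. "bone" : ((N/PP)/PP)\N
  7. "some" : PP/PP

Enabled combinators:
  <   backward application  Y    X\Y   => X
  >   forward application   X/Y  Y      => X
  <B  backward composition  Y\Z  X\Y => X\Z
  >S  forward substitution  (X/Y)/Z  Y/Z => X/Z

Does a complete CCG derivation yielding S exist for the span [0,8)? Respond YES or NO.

YES

[0,8] S   <
  [0,4] PP   >
    [0,1] "read" : PP/N
    [1,4] N   <
      [1,3] S   <
        [1,2] "liked" : N/S
        [2,3] "ate" : S\(N/S)
      [3,4] "chased" : N\S
  [4,8] S\PP   >
    [4,5] "today" : (S\PP)/(N/PP)
    [5,8] N/PP   >S
      [5,7] (N/PP)/PP   <
        [5,6] "the" : N
        [6,7] "bone" : ((N/PP)/PP)\N
      [7,8] "some" : PP/PP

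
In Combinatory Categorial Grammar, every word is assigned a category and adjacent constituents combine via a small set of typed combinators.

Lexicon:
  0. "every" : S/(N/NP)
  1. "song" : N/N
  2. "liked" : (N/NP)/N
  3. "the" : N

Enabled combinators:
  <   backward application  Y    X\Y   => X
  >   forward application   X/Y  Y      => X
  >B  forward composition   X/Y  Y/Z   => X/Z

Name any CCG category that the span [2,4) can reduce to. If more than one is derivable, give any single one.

[0,4] S   >
  [0,1] "every" : S/(N/NP)
  [1,4] N/NP   >B
    [1,2] "song" : N/N
    [2,4] N/NP   >
      [2,3] "liked" : (N/NP)/N
      [3,4] "the" : N

N/NP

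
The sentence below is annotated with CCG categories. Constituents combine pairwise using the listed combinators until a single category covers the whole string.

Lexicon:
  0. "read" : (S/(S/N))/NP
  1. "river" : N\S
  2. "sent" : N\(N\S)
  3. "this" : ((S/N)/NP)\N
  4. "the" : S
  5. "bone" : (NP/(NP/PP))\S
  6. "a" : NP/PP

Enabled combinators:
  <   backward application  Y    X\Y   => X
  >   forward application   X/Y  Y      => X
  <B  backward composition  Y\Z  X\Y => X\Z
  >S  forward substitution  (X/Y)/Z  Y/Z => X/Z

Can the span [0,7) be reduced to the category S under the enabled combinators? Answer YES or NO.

[0,7] S   >
  [0,4] S/NP   >S
    [0,1] "read" : (S/(S/N))/NP
    [1,4] (S/N)/NP   <
      [1,3] N   <
        [1,2] "river" : N\S
        [2,3] "sent" : N\(N\S)
      [3,4] "this" : ((S/N)/NP)\N
  [4,7] NP   >
    [4,6] NP/(NP/PP)   <
      [4,5] "the" : S
      [5,6] "bone" : (NP/(NP/PP))\S
    [6,7] "a" : NP/PP

YES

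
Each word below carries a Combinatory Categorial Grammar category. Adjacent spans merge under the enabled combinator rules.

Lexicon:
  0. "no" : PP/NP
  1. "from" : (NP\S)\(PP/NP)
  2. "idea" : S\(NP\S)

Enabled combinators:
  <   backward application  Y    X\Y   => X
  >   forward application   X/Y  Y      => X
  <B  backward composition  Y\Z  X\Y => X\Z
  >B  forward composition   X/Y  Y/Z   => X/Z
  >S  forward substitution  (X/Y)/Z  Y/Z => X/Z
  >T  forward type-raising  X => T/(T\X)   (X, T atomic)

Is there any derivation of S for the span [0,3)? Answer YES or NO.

YES

[0,3] S   <
  [0,2] NP\S   <
    [0,1] "no" : PP/NP
    [1,2] "from" : (NP\S)\(PP/NP)
  [2,3] "idea" : S\(NP\S)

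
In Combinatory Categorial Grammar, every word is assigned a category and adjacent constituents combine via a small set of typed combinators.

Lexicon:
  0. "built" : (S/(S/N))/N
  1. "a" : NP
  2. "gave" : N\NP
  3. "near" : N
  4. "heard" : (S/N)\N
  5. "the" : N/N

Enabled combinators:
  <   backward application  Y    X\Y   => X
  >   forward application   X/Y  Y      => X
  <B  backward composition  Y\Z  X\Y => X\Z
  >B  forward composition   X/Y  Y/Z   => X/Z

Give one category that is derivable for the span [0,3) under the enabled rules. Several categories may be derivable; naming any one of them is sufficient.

[0,6] S   >
  [0,3] S/(S/N)   >
    [0,1] "built" : (S/(S/N))/N
    [1,3] N   <
      [1,2] "a" : NP
      [2,3] "gave" : N\NP
  [3,6] S/N   >B
    [3,5] S/N   <
      [3,4] "near" : N
      [4,5] "heard" : (S/N)\N
    [5,6] "the" : N/N

S/(S/N)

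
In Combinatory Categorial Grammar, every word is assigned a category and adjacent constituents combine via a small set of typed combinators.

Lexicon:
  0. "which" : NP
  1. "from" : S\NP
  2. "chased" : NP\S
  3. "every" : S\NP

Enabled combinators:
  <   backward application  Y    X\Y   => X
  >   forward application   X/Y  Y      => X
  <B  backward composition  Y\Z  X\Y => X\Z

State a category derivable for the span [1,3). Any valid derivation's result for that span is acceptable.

NP\NP

[0,4] S   <
  [0,1] "which" : NP
  [1,4] S\NP   <B
    [1,3] NP\NP   <B
      [1,2] "from" : S\NP
      [2,3] "chased" : NP\S
    [3,4] "every" : S\NP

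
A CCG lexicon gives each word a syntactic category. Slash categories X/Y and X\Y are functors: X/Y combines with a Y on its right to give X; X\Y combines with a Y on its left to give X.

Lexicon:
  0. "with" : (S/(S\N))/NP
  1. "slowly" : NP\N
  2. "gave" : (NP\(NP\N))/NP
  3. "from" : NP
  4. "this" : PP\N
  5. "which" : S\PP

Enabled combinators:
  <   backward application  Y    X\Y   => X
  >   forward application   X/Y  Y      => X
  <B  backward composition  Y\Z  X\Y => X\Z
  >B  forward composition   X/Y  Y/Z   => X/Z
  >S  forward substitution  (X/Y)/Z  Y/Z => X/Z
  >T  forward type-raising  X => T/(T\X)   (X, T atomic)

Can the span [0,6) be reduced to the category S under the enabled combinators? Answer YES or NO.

[0,6] S   >
  [0,4] S/(S\N)   >
    [0,1] "with" : (S/(S\N))/NP
    [1,4] NP   <
      [1,2] "slowly" : NP\N
      [2,4] NP\(NP\N)   >
        [2,3] "gave" : (NP\(NP\N))/NP
        [3,4] "from" : NP
  [4,6] S\N   <B
    [4,5] "this" : PP\N
    [5,6] "which" : S\PP

YES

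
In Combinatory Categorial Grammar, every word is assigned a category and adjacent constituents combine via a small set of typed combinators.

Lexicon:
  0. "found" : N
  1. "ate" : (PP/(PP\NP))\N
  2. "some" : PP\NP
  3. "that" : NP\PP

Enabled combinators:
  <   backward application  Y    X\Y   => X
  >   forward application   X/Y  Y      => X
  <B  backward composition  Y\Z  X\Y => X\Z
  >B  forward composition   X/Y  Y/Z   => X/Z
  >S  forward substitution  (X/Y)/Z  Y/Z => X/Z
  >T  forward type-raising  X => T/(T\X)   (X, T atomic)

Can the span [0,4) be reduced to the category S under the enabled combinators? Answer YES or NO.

N (PP/(PP\NP))\N PP\NP NP\PP
CKY chart[0,4] = {N/(N\NP), NP, NP/(NP\NP), PP/(PP\NP), S/(S\NP)}; S ∉ chart

NO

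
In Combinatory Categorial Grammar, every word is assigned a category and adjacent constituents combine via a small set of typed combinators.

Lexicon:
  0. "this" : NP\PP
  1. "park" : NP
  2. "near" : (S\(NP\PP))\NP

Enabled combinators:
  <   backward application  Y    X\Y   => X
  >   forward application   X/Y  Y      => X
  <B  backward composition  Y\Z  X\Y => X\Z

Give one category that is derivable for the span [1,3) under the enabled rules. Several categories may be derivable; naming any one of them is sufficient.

[0,3] S   <
  [0,1] "this" : NP\PP
  [1,3] S\(NP\PP)   <
    [1,2] "park" : NP
    [2,3] "near" : (S\(NP\PP))\NP

S\(NP\PP)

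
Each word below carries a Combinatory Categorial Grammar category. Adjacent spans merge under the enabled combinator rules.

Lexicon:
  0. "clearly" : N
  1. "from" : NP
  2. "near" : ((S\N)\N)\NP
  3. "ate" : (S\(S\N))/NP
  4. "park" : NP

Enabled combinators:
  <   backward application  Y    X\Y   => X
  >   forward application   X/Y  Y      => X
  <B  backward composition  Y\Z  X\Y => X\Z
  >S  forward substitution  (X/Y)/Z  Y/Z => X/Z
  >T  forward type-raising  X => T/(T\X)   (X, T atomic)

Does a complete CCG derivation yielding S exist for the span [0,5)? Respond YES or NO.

YES

[0,5] S   <
  [0,3] S\N   <
    [0,1] "clearly" : N
    [1,3] (S\N)\N   <
      [1,2] "from" : NP
      [2,3] "near" : ((S\N)\N)\NP
  [3,5] S\(S\N)   >
    [3,4] "ate" : (S\(S\N))/NP
    [4,5] "park" : NP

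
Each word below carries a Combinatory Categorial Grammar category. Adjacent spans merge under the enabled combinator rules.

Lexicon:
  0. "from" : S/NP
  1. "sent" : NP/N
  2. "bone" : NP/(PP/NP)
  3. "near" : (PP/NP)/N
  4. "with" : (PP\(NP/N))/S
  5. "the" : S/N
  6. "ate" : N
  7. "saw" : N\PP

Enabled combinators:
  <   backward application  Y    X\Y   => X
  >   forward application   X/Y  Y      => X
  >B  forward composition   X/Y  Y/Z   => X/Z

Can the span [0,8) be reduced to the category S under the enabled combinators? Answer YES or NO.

[0,8] S   >
  [0,1] "from" : S/NP
  [1,8] NP   >
    [1,2] "sent" : NP/N
    [2,8] N   <
      [2,7] PP   <
        [2,4] NP/N   >B
          [2,3] "bone" : NP/(PP/NP)
          [3,4] "near" : (PP/NP)/N
        [4,7] PP\(NP/N)   >
          [4,5] "with" : (PP\(NP/N))/S
          [5,7] S   >
            [5,6] "the" : S/N
            [6,7] "ate" : N
      [7,8] "saw" : N\PP

YES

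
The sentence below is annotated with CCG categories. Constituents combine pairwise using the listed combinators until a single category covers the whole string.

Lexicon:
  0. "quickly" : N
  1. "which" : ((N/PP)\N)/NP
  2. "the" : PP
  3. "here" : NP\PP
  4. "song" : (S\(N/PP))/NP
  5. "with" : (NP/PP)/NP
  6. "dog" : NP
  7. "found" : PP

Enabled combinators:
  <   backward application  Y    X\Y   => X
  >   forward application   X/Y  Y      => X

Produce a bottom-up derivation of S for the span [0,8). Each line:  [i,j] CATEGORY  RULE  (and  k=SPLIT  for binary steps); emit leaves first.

[0,8] S   <
  [0,4] N/PP   <
    [0,1] "quickly" : N
    [1,4] (N/PP)\N   >
      [1,2] "which" : ((N/PP)\N)/NP
      [2,4] NP   <
        [2,3] "the" : PP
        [3,4] "here" : NP\PP
  [4,8] S\(N/PP)   >
    [4,5] "song" : (S\(N/PP))/NP
    [5,8] NP   >
      [5,7] NP/PP   >
        [5,6] "with" : (NP/PP)/NP
        [6,7] "dog" : NP
      [7,8] "found" : PP

[0,1] N  lex  "quickly"
[1,2] ((N/PP)\N)/NP  lex  "which"
[2,3] PP  lex  "the"
[3,4] NP\PP  lex  "here"
[2,4] NP  <  k=3
[1,4] (N/PP)\N  >  k=2
[0,4] N/PP  <  k=1
[4,5] (S\(N/PP))/NP  lex  "song"
[5,6] (NP/PP)/NP  lex  "with"
[6,7] NP  lex  "dog"
[5,7] NP/PP  >  k=6
[7,8] PP  lex  "found"
[5,8] NP  >  k=7
[4,8] S\(N/PP)  >  k=5
[0,8] S  <  k=4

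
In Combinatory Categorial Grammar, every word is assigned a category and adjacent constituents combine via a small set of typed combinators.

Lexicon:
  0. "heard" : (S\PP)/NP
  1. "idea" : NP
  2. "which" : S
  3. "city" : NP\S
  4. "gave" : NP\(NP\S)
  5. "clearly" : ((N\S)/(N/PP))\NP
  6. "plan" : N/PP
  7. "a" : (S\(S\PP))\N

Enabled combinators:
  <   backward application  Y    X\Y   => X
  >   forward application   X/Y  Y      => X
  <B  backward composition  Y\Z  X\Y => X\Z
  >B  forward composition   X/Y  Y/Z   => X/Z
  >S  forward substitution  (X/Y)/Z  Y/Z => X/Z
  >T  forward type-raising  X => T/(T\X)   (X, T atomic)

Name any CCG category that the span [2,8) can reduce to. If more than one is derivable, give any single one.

[0,8] S   <
  [0,2] S\PP   >
    [0,1] "heard" : (S\PP)/NP
    [1,2] "idea" : NP
  [2,8] S\(S\PP)   <
    [2,7] N   <
      [2,3] "which" : S
      [3,7] N\S   >
        [3,6] (N\S)/(N/PP)   <
          [3,5] NP   <
            [3,4] "city" : NP\S
            [4,5] "gave" : NP\(NP\S)
          [5,6] "clearly" : ((N\S)/(N/PP))\NP
        [6,7] "plan" : N/PP
    [7,8] "a" : (S\(S\PP))\N

S\(S\PP)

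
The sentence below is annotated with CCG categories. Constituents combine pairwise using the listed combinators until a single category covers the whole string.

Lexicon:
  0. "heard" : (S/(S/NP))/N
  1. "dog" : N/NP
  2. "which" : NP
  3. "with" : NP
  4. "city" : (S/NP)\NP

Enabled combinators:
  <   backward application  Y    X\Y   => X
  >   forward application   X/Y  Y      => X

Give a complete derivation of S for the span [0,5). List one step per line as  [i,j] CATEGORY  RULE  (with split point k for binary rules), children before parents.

[0,5] S   >
  [0,3] S/(S/NP)   >
    [0,1] "heard" : (S/(S/NP))/N
    [1,3] N   >
      [1,2] "dog" : N/NP
      [2,3] "which" : NP
  [3,5] S/NP   <
    [3,4] "with" : NP
    [4,5] "city" : (S/NP)\NP

[0,1] (S/(S/NP))/N  lex  "heard"
[1,2] N/NP  lex  "dog"
[2,3] NP  lex  "which"
[1,3] N  >  k=2
[0,3] S/(S/NP)  >  k=1
[3,4] NP  lex  "with"
[4,5] (S/NP)\NP  lex  "city"
[3,5] S/NP  <  k=4
[0,5] S  >  k=3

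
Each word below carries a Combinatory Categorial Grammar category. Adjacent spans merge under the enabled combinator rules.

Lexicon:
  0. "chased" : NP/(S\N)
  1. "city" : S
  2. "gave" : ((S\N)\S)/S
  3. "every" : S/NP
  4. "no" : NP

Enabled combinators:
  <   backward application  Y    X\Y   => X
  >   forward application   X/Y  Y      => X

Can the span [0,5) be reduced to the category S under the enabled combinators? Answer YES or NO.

NP/(S\N) S ((S\N)\S)/S S/NP NP
CKY chart[0,5] = {NP}; S ∉ chart

NO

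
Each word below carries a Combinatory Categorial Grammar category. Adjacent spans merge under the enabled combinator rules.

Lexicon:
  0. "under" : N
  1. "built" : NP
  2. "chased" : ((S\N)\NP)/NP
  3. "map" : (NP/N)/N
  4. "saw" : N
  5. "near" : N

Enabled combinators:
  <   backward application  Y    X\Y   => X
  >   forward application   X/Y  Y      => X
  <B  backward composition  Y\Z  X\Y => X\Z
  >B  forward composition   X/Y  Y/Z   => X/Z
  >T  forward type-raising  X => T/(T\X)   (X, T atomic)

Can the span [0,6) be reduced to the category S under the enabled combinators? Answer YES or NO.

YES

[0,6] S   <
  [0,1] "under" : N
  [1,6] S\N   <
    [1,2] "built" : NP
    [2,6] (S\N)\NP   >
      [2,3] "chased" : ((S\N)\NP)/NP
      [3,6] NP   >
        [3,5] NP/N   >
          [3,4] "map" : (NP/N)/N
          [4,5] "saw" : N
        [5,6] "near" : N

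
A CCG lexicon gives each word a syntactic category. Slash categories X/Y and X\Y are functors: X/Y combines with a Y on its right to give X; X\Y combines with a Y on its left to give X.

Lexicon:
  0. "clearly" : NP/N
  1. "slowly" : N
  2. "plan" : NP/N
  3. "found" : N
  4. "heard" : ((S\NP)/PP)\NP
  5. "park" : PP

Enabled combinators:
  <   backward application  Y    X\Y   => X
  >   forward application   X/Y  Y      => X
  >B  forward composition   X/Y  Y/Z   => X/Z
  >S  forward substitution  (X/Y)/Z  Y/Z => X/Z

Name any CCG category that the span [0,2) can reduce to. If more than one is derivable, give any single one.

NP

[0,6] S   <
  [0,2] NP   >
    [0,1] "clearly" : NP/N
    [1,2] "slowly" : N
  [2,6] S\NP   >
    [2,5] (S\NP)/PP   <
      [2,4] NP   >
        [2,3] "plan" : NP/N
        [3,4] "found" : N
      [4,5] "heard" : ((S\NP)/PP)\NP
    [5,6] "park" : PP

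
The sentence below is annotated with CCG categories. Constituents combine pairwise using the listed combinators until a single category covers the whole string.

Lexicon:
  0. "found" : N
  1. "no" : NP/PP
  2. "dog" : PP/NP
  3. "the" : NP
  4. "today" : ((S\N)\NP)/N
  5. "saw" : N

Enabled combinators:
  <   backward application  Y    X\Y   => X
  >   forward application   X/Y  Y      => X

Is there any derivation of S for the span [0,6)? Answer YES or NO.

[0,6] S   <
  [0,1] "found" : N
  [1,6] S\N   <
    [1,4] NP   >
      [1,2] "no" : NP/PP
      [2,4] PP   >
        [2,3] "dog" : PP/NP
        [3,4] "the" : NP
    [4,6] (S\N)\NP   >
      [4,5] "today" : ((S\N)\NP)/N
      [5,6] "saw" : N

YES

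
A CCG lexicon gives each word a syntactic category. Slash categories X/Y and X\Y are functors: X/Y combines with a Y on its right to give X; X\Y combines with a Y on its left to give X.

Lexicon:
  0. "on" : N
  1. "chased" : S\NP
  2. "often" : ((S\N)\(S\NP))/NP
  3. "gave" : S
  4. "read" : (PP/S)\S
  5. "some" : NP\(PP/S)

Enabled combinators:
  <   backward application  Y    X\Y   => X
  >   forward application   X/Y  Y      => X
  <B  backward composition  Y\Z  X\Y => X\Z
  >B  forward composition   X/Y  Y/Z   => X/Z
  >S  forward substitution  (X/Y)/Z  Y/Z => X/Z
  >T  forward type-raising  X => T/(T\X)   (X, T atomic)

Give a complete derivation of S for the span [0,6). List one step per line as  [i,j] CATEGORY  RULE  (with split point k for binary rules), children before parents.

[0,6] S   >
  [0,1] S/(S\N)   >T
    [0,1] "on" : N
  [1,6] S\N   <
    [1,2] "chased" : S\NP
    [2,6] (S\N)\(S\NP)   >
      [2,3] "often" : ((S\N)\(S\NP))/NP
      [3,6] NP   >
        [3,4] NP/(NP\S)   >T
          [3,4] "gave" : S
        [4,6] NP\S   <B
          [4,5] "read" : (PP/S)\S
          [5,6] "some" : NP\(PP/S)

[0,1] N  lex  "on"
[0,1] S/(S\N)  >T
[1,2] S\NP  lex  "chased"
[2,3] ((S\N)\(S\NP))/NP  lex  "often"
[3,4] S  lex  "gave"
[3,4] NP/(NP\S)  >T
[4,5] (PP/S)\S  lex  "read"
[5,6] NP\(PP/S)  lex  "some"
[4,6] NP\S  <B  k=5
[3,6] NP  >  k=4
[2,6] (S\N)\(S\NP)  >  k=3
[1,6] S\N  <  k=2
[0,6] S  >  k=1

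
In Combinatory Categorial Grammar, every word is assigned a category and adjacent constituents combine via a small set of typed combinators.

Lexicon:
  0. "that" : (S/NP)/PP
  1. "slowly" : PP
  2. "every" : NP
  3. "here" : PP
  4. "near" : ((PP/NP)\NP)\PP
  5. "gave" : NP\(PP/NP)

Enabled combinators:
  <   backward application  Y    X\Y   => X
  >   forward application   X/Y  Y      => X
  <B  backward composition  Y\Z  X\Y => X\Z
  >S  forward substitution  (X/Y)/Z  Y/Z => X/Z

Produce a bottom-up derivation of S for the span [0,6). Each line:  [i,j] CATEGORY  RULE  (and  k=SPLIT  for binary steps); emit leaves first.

[0,1] (S/NP)/PP  lex  "that"
[1,2] PP  lex  "slowly"
[0,2] S/NP  >  k=1
[2,3] NP  lex  "every"
[3,4] PP  lex  "here"
[4,5] ((PP/NP)\NP)\PP  lex  "near"
[3,5] (PP/NP)\NP  <  k=4
[2,5] PP/NP  <  k=3
[5,6] NP\(PP/NP)  lex  "gave"
[2,6] NP  <  k=5
[0,6] S  >  k=2

[0,6] S   >
  [0,2] S/NP   >
    [0,1] "that" : (S/NP)/PP
    [1,2] "slowly" : PP
  [2,6] NP   <
    [2,5] PP/NP   <
      [2,3] "every" : NP
      [3,5] (PP/NP)\NP   <
        [3,4] "here" : PP
        [4,5] "near" : ((PP/NP)\NP)\PP
    [5,6] "gave" : NP\(PP/NP)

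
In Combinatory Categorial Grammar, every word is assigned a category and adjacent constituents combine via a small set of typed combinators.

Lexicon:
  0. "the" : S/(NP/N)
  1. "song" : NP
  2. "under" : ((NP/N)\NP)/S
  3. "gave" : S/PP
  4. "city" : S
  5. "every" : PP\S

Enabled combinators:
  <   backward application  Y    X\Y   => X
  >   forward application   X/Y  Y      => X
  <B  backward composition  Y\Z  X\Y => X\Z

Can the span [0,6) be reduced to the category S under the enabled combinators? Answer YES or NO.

YES

[0,6] S   >
  [0,1] "the" : S/(NP/N)
  [1,6] NP/N   <
    [1,2] "song" : NP
    [2,6] (NP/N)\NP   >
      [2,3] "under" : ((NP/N)\NP)/S
      [3,6] S   >
        [3,4] "gave" : S/PP
        [4,6] PP   <
          [4,5] "city" : S
          [5,6] "every" : PP\S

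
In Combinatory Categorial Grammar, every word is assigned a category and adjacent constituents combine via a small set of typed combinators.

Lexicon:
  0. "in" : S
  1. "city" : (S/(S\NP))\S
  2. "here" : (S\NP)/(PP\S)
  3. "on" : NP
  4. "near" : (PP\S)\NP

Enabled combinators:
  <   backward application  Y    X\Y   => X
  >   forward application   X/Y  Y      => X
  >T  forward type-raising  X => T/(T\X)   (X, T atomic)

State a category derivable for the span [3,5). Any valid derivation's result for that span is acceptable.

[0,5] S   >
  [0,2] S/(S\NP)   <
    [0,1] "in" : S
    [1,2] "city" : (S/(S\NP))\S
  [2,5] S\NP   >
    [2,3] "here" : (S\NP)/(PP\S)
    [3,5] PP\S   <
      [3,4] "on" : NP
      [4,5] "near" : (PP\S)\NP

PP\S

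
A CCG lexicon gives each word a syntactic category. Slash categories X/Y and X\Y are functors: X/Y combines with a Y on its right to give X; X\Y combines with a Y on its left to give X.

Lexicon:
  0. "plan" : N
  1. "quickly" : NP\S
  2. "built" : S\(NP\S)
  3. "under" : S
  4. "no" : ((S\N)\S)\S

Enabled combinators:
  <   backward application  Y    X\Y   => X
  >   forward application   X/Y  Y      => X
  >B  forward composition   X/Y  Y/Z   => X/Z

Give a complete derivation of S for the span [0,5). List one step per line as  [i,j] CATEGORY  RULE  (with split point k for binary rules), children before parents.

[0,1] N  lex  "plan"
[1,2] NP\S  lex  "quickly"
[2,3] S\(NP\S)  lex  "built"
[1,3] S  <  k=2
[3,4] S  lex  "under"
[4,5] ((S\N)\S)\S  lex  "no"
[3,5] (S\N)\S  <  k=4
[1,5] S\N  <  k=3
[0,5] S  <  k=1

[0,5] S   <
  [0,1] "plan" : N
  [1,5] S\N   <
    [1,3] S   <
      [1,2] "quickly" : NP\S
      [2,3] "built" : S\(NP\S)
    [3,5] (S\N)\S   <
      [3,4] "under" : S
      [4,5] "no" : ((S\N)\S)\S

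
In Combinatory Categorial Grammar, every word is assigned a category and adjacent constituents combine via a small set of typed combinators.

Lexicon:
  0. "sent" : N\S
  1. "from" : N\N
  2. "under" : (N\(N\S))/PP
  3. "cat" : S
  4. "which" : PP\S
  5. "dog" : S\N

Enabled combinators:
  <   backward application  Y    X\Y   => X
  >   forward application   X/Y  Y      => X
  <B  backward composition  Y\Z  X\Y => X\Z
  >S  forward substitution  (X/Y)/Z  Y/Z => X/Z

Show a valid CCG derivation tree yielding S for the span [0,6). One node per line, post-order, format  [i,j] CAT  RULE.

[0,1] N\S  lex  "sent"
[1,2] N\N  lex  "from"
[0,2] N\S  <B  k=1
[2,3] (N\(N\S))/PP  lex  "under"
[3,4] S  lex  "cat"
[4,5] PP\S  lex  "which"
[3,5] PP  <  k=4
[2,5] N\(N\S)  >  k=3
[0,5] N  <  k=2
[5,6] S\N  lex  "dog"
[0,6] S  <  k=5

[0,6] S   <
  [0,5] N   <
    [0,2] N\S   <B
      [0,1] "sent" : N\S
      [1,2] "from" : N\N
    [2,5] N\(N\S)   >
      [2,3] "under" : (N\(N\S))/PP
      [3,5] PP   <
        [3,4] "cat" : S
        [4,5] "which" : PP\S
  [5,6] "dog" : S\N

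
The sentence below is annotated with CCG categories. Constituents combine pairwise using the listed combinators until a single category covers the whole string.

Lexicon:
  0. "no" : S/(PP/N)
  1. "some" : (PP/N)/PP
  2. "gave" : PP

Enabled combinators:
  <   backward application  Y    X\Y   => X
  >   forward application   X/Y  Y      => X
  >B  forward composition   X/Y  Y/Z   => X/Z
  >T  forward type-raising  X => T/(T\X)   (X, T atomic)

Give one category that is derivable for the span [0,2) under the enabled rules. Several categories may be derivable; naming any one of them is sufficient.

[0,3] S   >
  [0,2] S/PP   >B
    [0,1] "no" : S/(PP/N)
    [1,2] "some" : (PP/N)/PP
  [2,3] "gave" : PP

S/PP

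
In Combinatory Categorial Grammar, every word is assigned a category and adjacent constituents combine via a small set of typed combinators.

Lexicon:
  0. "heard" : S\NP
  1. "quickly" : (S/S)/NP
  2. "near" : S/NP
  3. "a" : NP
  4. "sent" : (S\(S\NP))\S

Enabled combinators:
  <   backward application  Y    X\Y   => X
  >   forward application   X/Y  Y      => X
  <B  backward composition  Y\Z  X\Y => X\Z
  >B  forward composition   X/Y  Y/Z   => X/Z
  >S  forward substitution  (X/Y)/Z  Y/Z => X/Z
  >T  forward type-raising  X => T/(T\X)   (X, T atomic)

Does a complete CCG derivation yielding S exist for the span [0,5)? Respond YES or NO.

[0,5] S   <
  [0,1] "heard" : S\NP
  [1,5] S\(S\NP)   <
    [1,4] S   >
      [1,3] S/NP   >S
        [1,2] "quickly" : (S/S)/NP
        [2,3] "near" : S/NP
      [3,4] "a" : NP
    [4,5] "sent" : (S\(S\NP))\S

YES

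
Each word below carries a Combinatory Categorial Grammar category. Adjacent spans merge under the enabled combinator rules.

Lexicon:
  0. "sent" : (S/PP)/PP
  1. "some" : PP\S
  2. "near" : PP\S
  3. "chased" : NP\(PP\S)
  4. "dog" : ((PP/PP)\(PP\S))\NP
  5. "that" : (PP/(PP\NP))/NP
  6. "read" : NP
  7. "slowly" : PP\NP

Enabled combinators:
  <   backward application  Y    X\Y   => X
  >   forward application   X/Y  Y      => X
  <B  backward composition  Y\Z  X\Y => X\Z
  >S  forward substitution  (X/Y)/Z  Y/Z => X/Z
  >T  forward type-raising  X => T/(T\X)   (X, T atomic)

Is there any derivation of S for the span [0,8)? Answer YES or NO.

[0,8] S   >
  [0,5] S/PP   >S
    [0,1] "sent" : (S/PP)/PP
    [1,5] PP/PP   <
      [1,2] "some" : PP\S
      [2,5] (PP/PP)\(PP\S)   <
        [2,4] NP   <
          [2,3] "near" : PP\S
          [3,4] "chased" : NP\(PP\S)
        [4,5] "dog" : ((PP/PP)\(PP\S))\NP
  [5,8] PP   >
    [5,7] PP/(PP\NP)   >
      [5,6] "that" : (PP/(PP\NP))/NP
      [6,7] "read" : NP
    [7,8] "slowly" : PP\NP

YES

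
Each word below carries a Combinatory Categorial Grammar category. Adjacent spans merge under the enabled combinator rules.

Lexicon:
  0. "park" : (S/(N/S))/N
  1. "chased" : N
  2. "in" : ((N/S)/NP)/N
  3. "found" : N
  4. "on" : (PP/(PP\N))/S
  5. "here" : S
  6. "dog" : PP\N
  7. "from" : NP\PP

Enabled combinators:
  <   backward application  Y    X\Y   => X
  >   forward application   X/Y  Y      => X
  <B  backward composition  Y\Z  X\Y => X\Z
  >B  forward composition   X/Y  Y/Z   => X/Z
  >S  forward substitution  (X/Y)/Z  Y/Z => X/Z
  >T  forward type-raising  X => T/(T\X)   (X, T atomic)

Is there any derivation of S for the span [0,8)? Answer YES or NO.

YES

[0,8] S   >
  [0,4] S/NP   >B
    [0,2] S/(N/S)   >
      [0,1] "park" : (S/(N/S))/N
      [1,2] "chased" : N
    [2,4] (N/S)/NP   >
      [2,3] "in" : ((N/S)/NP)/N
      [3,4] "found" : N
  [4,8] NP   <
    [4,7] PP   >
      [4,6] PP/(PP\N)   >
        [4,5] "on" : (PP/(PP\N))/S
        [5,6] "here" : S
      [6,7] "dog" : PP\N
    [7,8] "from" : NP\PP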